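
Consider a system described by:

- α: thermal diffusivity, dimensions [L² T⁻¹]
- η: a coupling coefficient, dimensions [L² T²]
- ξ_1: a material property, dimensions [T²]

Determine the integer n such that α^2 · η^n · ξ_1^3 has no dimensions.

Balance the L exponent: (2)·n from η, plus 2·(2) + 3·(0) = 4 from the rest, must sum to zero.
2n + 4 = 0, so n = -2.

-2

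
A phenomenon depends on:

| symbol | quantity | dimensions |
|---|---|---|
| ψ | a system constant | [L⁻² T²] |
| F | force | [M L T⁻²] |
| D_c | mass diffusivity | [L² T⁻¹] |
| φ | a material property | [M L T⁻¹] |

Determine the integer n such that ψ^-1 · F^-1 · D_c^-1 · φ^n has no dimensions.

Balance the M exponent: (1)·n from φ, plus −(0) − (1) − (0) = -1 from the rest, must sum to zero.
n − 1 = 0, so n = 1.

1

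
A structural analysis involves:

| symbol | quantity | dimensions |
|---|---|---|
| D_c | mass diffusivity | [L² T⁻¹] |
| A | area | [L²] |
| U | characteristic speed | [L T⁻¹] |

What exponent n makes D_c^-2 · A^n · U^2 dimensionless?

1

Balance the L exponent: (2)·n from A, plus −2·(2) + 2·(1) = -2 from the rest, must sum to zero.
2n − 2 = 0, so n = 1.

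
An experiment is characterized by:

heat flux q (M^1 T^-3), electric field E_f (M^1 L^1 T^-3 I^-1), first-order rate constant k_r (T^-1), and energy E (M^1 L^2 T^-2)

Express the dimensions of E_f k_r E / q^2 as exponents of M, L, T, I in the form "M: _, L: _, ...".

M: 0, L: 3, T: 0, I: -1

Collect each base-dimension exponent across the product:
  M: −2·(1) + (1) + (0) + (1) = 0
  L: −2·(0) + (1) + (0) + (2) = 3
  T: −2·(-3) + (-3) + (-1) + (-2) = 0
  I: −2·(0) + (-1) + (0) + (0) = -1
So the dimensions are [L³ I⁻¹].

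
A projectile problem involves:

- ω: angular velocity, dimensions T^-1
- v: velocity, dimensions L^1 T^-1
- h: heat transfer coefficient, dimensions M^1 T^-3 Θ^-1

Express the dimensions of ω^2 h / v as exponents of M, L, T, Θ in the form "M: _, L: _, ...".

M: 1, L: -1, T: -4, Θ: -1

Collect each base-dimension exponent across the product:
  M: 2·(0) − (0) + (1) = 1
  L: 2·(0) − (1) + (0) = -1
  T: 2·(-1) − (-1) + (-3) = -4
  Θ: 2·(0) − (0) + (-1) = -1
So the dimensions are [M L⁻¹ T⁻⁴ Θ⁻¹].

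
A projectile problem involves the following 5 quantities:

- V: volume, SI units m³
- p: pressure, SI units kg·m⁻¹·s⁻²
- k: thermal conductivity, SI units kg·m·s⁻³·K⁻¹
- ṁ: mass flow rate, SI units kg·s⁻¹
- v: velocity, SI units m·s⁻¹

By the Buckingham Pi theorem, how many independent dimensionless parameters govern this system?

1

There are 5 variables and 4 base dimensions (M, L, T, Θ).
The dimension matrix has rank 4.
Independent dimensionless groups: 5 − 4 = 1.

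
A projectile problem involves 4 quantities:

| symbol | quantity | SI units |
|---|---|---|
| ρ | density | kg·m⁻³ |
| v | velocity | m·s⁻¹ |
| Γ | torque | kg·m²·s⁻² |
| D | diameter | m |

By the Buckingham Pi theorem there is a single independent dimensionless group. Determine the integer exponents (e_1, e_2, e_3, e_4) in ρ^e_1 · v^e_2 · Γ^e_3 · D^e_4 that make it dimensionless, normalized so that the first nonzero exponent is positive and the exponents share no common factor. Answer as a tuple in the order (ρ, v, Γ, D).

(1, 2, -1, 3)

M: e_1·(1) + e_2·(0) + e_3·(1) + e_4·(0) = 0
L: e_1·(-3) + e_2·(1) + e_3·(2) + e_4·(1) = 0
T: e_1·(0) + e_2·(-1) + e_3·(-2) + e_4·(0) = 0
Solving this homogeneous linear system for the smallest-integer solution (first nonzero entry positive) gives (1, 2, -1, 3).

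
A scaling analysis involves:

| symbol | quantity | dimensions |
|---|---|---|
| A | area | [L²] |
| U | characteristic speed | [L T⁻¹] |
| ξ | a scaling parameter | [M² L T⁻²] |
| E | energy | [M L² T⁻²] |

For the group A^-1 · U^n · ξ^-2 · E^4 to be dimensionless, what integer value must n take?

-4

Balance the L exponent: (1)·n from U, plus −(2) − 2·(1) + 4·(2) = 4 from the rest, must sum to zero.
n + 4 = 0, so n = -4.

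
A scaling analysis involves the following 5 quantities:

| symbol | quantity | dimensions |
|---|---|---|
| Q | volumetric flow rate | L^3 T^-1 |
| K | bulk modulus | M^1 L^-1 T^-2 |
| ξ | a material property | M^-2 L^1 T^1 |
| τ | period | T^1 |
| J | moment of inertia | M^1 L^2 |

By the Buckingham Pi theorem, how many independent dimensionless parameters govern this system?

There are 5 variables and 3 base dimensions (M, L, T).
The dimension matrix has rank 3.
Independent dimensionless groups: 5 − 3 = 2.

2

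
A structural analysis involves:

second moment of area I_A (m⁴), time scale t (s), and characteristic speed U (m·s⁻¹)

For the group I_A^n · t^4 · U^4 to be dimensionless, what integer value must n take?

Balance the L exponent: (4)·n from I_A, plus 4·(0) + 4·(1) = 4 from the rest, must sum to zero.
4n + 4 = 0, so n = -1.

-1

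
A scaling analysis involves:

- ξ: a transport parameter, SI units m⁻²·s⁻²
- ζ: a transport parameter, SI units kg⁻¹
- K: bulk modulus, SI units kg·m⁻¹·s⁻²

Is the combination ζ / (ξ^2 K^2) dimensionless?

no

Sum the exponent of each base dimension across the product:
  M: −2·[ξ]_M + [ζ]_M − 2·[K]_M = −2·(0) + (-1) − 2·(1) = -3
  L: −2·[ξ]_L + [ζ]_L − 2·[K]_L = −2·(-2) + (0) − 2·(-1) = 6
  T: −2·[ξ]_T + [ζ]_T − 2·[K]_T = −2·(-2) + (0) − 2·(-2) = 8
Net dimensions [M⁻³ L⁶ T⁸] ≠ [1] — not dimensionless.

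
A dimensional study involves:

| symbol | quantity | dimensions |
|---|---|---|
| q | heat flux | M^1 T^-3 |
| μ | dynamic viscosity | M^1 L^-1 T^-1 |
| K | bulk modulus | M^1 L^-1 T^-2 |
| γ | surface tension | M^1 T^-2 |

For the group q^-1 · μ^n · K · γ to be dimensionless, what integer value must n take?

Balance the M exponent: (1)·n from μ, plus −(1) + (1) + (1) = 1 from the rest, must sum to zero.
n + 1 = 0, so n = -1.

-1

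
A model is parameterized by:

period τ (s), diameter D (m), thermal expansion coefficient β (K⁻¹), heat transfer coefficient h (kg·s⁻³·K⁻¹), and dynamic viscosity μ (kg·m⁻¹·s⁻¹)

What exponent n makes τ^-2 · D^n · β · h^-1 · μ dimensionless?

1

Balance the L exponent: (1)·n from D, plus −2·(0) + (0) − (0) + (-1) = -1 from the rest, must sum to zero.
n − 1 = 0, so n = 1.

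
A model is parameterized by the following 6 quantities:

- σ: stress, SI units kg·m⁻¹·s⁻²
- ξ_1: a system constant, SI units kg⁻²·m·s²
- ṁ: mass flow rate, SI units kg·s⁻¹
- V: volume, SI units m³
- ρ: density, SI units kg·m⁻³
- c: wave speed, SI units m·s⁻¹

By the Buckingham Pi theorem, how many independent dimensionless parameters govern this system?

There are 6 variables and 3 base dimensions (M, L, T).
The dimension matrix has rank 3.
Independent dimensionless groups: 6 − 3 = 3.

3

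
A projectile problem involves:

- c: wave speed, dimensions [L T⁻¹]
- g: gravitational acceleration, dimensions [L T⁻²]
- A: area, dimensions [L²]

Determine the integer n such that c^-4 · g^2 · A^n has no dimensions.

1

Balance the L exponent: (2)·n from A, plus −4·(1) + 2·(1) = -2 from the rest, must sum to zero.
2n − 2 = 0, so n = 1.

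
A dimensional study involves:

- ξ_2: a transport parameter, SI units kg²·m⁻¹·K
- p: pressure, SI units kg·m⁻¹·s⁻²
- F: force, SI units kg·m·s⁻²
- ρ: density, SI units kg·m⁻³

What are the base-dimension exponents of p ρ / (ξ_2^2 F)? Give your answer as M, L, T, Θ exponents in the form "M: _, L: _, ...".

M: -3, L: -3, T: 0, Θ: -2

Collect each base-dimension exponent across the product:
  M: −2·(2) + (1) − (1) + (1) = -3
  L: −2·(-1) + (-1) − (1) + (-3) = -3
  T: −2·(0) + (-2) − (-2) + (0) = 0
  Θ: −2·(1) + (0) − (0) + (0) = -2
So the dimensions are [M⁻³ L⁻³ Θ⁻²].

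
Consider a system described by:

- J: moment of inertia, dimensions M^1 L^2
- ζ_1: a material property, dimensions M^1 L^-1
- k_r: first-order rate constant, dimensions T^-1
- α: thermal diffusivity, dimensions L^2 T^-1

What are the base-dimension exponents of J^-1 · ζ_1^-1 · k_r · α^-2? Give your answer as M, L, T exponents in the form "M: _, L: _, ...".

M: -2, L: -5, T: 1

Collect each base-dimension exponent across the product:
  M: −(1) − (1) + (0) − 2·(0) = -2
  L: −(2) − (-1) + (0) − 2·(2) = -5
  T: −(0) − (0) + (-1) − 2·(-1) = 1
So the dimensions are [M⁻² L⁻⁵ T].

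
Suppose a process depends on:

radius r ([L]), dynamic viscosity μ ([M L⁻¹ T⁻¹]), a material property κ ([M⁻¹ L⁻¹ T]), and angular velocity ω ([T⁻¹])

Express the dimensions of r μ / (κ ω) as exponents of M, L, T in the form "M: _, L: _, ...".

M: 2, L: 1, T: -1

Collect each base-dimension exponent across the product:
  M: (0) + (1) − (-1) − (0) = 2
  L: (1) + (-1) − (-1) − (0) = 1
  T: (0) + (-1) − (1) − (-1) = -1
So the dimensions are [M² L T⁻¹].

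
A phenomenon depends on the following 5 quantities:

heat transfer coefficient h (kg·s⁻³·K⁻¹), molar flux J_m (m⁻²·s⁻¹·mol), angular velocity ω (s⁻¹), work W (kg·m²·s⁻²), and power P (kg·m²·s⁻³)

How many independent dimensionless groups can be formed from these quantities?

1

There are 5 variables and 5 base dimensions (M, L, T, Θ, N).
The dimension matrix has rank 4 (less than 5: the dimension vectors are linearly dependent).
Independent dimensionless groups: 5 − 4 = 1.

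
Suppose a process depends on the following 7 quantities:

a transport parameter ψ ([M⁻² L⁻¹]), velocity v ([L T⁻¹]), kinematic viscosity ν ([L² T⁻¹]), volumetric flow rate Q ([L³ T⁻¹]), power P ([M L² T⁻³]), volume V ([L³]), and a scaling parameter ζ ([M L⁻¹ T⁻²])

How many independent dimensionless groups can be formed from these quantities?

There are 7 variables and 3 base dimensions (M, L, T).
The dimension matrix has rank 3.
Independent dimensionless groups: 7 − 3 = 4.

4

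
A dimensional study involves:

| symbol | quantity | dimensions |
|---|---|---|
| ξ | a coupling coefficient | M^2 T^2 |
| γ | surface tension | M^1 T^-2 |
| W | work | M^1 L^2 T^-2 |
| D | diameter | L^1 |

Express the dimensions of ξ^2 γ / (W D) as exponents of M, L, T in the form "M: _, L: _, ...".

Collect each base-dimension exponent across the product:
  M: 2·(2) + (1) − (1) − (0) = 4
  L: 2·(0) + (0) − (2) − (1) = -3
  T: 2·(2) + (-2) − (-2) − (0) = 4
So the dimensions are [M⁴ L⁻³ T⁴].

M: 4, L: -3, T: 4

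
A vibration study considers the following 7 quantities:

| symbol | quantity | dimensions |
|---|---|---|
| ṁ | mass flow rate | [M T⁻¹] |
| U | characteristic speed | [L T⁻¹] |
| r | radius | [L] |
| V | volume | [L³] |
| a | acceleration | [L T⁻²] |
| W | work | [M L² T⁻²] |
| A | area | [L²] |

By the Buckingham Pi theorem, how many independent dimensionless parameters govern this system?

There are 7 variables and 3 base dimensions (M, L, T).
The dimension matrix has rank 3.
Independent dimensionless groups: 7 − 3 = 4.

4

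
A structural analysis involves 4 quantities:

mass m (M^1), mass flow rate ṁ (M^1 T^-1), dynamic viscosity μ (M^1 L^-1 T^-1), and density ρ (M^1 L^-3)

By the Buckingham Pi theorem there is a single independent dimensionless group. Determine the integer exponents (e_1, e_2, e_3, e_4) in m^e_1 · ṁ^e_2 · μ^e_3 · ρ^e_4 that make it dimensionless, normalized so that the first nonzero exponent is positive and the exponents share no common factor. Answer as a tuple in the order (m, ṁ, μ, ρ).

M: e_1·(1) + e_2·(1) + e_3·(1) + e_4·(1) = 0
L: e_1·(0) + e_2·(0) + e_3·(-1) + e_4·(-3) = 0
T: e_1·(0) + e_2·(-1) + e_3·(-1) + e_4·(0) = 0
Solving this homogeneous linear system for the smallest-integer solution (first nonzero entry positive) gives (1, -3, 3, -1).

(1, -3, 3, -1)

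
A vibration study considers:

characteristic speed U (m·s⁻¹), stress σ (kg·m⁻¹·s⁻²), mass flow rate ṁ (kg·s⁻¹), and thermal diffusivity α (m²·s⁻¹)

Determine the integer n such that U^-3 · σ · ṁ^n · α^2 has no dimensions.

-1

Balance the M exponent: (1)·n from ṁ, plus −3·(0) + (1) + 2·(0) = 1 from the rest, must sum to zero.
n + 1 = 0, so n = -1.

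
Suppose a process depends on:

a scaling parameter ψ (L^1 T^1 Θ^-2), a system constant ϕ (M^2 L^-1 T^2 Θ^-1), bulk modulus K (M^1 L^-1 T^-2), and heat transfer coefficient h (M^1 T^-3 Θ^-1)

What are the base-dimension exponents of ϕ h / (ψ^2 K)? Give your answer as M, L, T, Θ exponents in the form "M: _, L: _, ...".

Collect each base-dimension exponent across the product:
  M: −2·(0) + (2) − (1) + (1) = 2
  L: −2·(1) + (-1) − (-1) + (0) = -2
  T: −2·(1) + (2) − (-2) + (-3) = -1
  Θ: −2·(-2) + (-1) − (0) + (-1) = 2
So the dimensions are [M² L⁻² T⁻¹ Θ²].

M: 2, L: -2, T: -1, Θ: 2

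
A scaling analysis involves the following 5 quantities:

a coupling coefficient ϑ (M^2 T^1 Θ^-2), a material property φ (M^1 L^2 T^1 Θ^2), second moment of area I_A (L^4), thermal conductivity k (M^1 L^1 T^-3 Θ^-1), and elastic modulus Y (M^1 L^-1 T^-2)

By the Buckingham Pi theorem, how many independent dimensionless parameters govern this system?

There are 5 variables and 4 base dimensions (M, L, T, Θ).
The dimension matrix has rank 4.
Independent dimensionless groups: 5 − 4 = 1.

1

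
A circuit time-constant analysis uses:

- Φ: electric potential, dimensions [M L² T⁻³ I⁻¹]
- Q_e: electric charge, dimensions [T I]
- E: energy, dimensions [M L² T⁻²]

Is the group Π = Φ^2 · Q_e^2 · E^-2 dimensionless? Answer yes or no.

yes

Sum the exponent of each base dimension across the product:
  M: 2·[Φ]_M + 2·[Q_e]_M − 2·[E]_M = 2·(1) + 2·(0) − 2·(1) = 0
  L: 2·[Φ]_L + 2·[Q_e]_L − 2·[E]_L = 2·(2) + 2·(0) − 2·(2) = 0
  T: 2·[Φ]_T + 2·[Q_e]_T − 2·[E]_T = 2·(-3) + 2·(1) − 2·(-2) = 0
  I: 2·[Φ]_I + 2·[Q_e]_I − 2·[E]_I = 2·(-1) + 2·(1) − 2·(0) = 0
All base exponents vanish — dimensionless.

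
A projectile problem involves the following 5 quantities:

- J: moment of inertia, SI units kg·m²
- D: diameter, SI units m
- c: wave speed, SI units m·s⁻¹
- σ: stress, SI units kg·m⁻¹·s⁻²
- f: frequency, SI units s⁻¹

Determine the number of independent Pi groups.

There are 5 variables and 3 base dimensions (M, L, T).
The dimension matrix has rank 3.
Independent dimensionless groups: 5 − 3 = 2.

2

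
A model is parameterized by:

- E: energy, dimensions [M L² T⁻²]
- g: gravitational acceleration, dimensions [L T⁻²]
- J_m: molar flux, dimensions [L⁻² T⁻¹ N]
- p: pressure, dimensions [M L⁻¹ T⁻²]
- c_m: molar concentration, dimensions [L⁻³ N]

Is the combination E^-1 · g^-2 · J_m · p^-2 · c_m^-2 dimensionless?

no

Sum the exponent of each base dimension across the product:
  M: −[E]_M − 2·[g]_M + [J_m]_M − 2·[p]_M − 2·[c_m]_M = −(1) − 2·(0) + (0) − 2·(1) − 2·(0) = -3
  L: −[E]_L − 2·[g]_L + [J_m]_L − 2·[p]_L − 2·[c_m]_L = −(2) − 2·(1) + (-2) − 2·(-1) − 2·(-3) = 2
  T: −[E]_T − 2·[g]_T + [J_m]_T − 2·[p]_T − 2·[c_m]_T = −(-2) − 2·(-2) + (-1) − 2·(-2) − 2·(0) = 9
  N: −[E]_N − 2·[g]_N + [J_m]_N − 2·[p]_N − 2·[c_m]_N = −(0) − 2·(0) + (1) − 2·(0) − 2·(1) = -1
Net dimensions [M⁻³ L² T⁹ N⁻¹] ≠ [1] — not dimensionless.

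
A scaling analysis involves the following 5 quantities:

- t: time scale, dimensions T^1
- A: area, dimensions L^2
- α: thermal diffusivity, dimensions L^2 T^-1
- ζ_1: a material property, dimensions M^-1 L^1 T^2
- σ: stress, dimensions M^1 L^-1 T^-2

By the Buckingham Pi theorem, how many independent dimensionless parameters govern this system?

There are 5 variables and 3 base dimensions (M, L, T).
The dimension matrix has rank 3.
Independent dimensionless groups: 5 − 3 = 2.

2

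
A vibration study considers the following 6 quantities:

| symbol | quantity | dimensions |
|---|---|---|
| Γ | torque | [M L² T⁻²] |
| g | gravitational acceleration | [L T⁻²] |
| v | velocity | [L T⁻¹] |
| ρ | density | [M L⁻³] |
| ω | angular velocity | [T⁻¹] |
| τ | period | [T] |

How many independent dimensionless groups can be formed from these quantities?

3

There are 6 variables and 3 base dimensions (M, L, T).
The dimension matrix has rank 3.
Independent dimensionless groups: 6 − 3 = 3.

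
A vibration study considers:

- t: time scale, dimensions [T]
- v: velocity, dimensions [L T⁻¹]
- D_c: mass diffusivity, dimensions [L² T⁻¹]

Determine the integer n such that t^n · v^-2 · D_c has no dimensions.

Balance the T exponent: (1)·n from t, plus −2·(-1) + (-1) = 1 from the rest, must sum to zero.
n + 1 = 0, so n = -1.

-1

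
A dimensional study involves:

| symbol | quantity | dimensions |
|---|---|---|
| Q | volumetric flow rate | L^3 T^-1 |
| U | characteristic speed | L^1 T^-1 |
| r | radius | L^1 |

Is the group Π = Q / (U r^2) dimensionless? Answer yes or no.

Sum the exponent of each base dimension across the product:
  M: [Q]_M − [U]_M − 2·[r]_M = (0) − (0) − 2·(0) = 0
  L: [Q]_L − [U]_L − 2·[r]_L = (3) − (1) − 2·(1) = 0
  T: [Q]_T − [U]_T − 2·[r]_T = (-1) − (-1) − 2·(0) = 0
All base exponents vanish — dimensionless.

yes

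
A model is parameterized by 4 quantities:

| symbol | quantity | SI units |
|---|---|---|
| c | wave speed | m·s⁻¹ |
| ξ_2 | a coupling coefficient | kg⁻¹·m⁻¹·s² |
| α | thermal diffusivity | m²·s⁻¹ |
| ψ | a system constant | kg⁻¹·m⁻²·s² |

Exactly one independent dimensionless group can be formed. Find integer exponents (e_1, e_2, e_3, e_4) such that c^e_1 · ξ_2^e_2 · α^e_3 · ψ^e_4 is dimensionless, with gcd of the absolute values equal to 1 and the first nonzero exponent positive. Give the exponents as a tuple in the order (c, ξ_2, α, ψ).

(1, 1, -1, -1)

M: e_1·(0) + e_2·(-1) + e_3·(0) + e_4·(-1) = 0
L: e_1·(1) + e_2·(-1) + e_3·(2) + e_4·(-2) = 0
T: e_1·(-1) + e_2·(2) + e_3·(-1) + e_4·(2) = 0
Solving this homogeneous linear system for the smallest-integer solution (first nonzero entry positive) gives (1, 1, -1, -1).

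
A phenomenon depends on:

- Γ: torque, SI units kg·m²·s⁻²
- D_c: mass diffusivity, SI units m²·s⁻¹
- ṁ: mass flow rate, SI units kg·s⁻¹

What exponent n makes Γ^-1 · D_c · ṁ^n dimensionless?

Balance the M exponent: (1)·n from ṁ, plus −(1) + (0) = -1 from the rest, must sum to zero.
n − 1 = 0, so n = 1.

1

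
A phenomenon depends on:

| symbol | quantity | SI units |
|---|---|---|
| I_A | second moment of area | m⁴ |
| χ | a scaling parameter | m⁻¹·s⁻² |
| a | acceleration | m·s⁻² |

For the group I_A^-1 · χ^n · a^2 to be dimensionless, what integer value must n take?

-2

Balance the L exponent: (-1)·n from χ, plus −(4) + 2·(1) = -2 from the rest, must sum to zero.
−n − 2 = 0, so n = -2.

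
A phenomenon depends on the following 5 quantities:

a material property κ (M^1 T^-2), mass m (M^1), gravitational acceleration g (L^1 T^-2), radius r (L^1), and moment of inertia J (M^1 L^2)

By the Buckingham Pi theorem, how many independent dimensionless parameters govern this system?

2

There are 5 variables and 3 base dimensions (M, L, T).
The dimension matrix has rank 3.
Independent dimensionless groups: 5 − 3 = 2.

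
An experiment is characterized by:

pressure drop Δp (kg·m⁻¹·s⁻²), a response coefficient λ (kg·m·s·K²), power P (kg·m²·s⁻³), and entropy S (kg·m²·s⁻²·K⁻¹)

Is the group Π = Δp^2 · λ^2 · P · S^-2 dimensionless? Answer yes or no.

no

Sum the exponent of each base dimension across the product:
  M: 2·[Δp]_M + 2·[λ]_M + [P]_M − 2·[S]_M = 2·(1) + 2·(1) + (1) − 2·(1) = 3
  L: 2·[Δp]_L + 2·[λ]_L + [P]_L − 2·[S]_L = 2·(-1) + 2·(1) + (2) − 2·(2) = -2
  T: 2·[Δp]_T + 2·[λ]_T + [P]_T − 2·[S]_T = 2·(-2) + 2·(1) + (-3) − 2·(-2) = -1
  Θ: 2·[Δp]_Θ + 2·[λ]_Θ + [P]_Θ − 2·[S]_Θ = 2·(0) + 2·(2) + (0) − 2·(-1) = 6
Net dimensions [M³ L⁻² T⁻¹ Θ⁶] ≠ [1] — not dimensionless.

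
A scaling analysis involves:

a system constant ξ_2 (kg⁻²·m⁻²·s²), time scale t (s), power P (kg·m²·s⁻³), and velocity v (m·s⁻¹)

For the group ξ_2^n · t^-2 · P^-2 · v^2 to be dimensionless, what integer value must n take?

Balance the M exponent: (-2)·n from ξ_2, plus −2·(0) − 2·(1) + 2·(0) = -2 from the rest, must sum to zero.
-2n − 2 = 0, so n = -1.

-1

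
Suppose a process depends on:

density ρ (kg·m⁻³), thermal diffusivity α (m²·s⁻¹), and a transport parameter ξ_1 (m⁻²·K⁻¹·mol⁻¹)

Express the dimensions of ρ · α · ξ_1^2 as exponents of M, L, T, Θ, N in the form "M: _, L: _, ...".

Collect each base-dimension exponent across the product:
  M: (1) + (0) + 2·(0) = 1
  L: (-3) + (2) + 2·(-2) = -5
  T: (0) + (-1) + 2·(0) = -1
  Θ: (0) + (0) + 2·(-1) = -2
  N: (0) + (0) + 2·(-1) = -2
So the dimensions are [M L⁻⁵ T⁻¹ Θ⁻² N⁻²].

M: 1, L: -5, T: -1, Θ: -2, N: -2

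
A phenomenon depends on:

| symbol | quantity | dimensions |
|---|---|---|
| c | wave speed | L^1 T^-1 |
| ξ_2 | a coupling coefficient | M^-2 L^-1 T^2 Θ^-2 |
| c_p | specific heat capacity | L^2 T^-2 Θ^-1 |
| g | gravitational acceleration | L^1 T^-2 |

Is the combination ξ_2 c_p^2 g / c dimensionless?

no

Sum the exponent of each base dimension across the product:
  M: −[c]_M + [ξ_2]_M + 2·[c_p]_M + [g]_M = −(0) + (-2) + 2·(0) + (0) = -2
  L: −[c]_L + [ξ_2]_L + 2·[c_p]_L + [g]_L = −(1) + (-1) + 2·(2) + (1) = 3
  T: −[c]_T + [ξ_2]_T + 2·[c_p]_T + [g]_T = −(-1) + (2) + 2·(-2) + (-2) = -3
  Θ: −[c]_Θ + [ξ_2]_Θ + 2·[c_p]_Θ + [g]_Θ = −(0) + (-2) + 2·(-1) + (0) = -4
Net dimensions [M⁻² L³ T⁻³ Θ⁻⁴] ≠ [1] — not dimensionless.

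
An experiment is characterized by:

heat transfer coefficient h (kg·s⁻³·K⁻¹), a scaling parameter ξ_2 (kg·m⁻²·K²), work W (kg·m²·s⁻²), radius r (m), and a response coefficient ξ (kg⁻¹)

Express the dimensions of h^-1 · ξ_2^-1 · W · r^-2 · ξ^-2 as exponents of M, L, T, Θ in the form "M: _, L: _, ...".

M: 1, L: 2, T: 1, Θ: -1

Collect each base-dimension exponent across the product:
  M: −(1) − (1) + (1) − 2·(0) − 2·(-1) = 1
  L: −(0) − (-2) + (2) − 2·(1) − 2·(0) = 2
  T: −(-3) − (0) + (-2) − 2·(0) − 2·(0) = 1
  Θ: −(-1) − (2) + (0) − 2·(0) − 2·(0) = -1
So the dimensions are [M L² T Θ⁻¹].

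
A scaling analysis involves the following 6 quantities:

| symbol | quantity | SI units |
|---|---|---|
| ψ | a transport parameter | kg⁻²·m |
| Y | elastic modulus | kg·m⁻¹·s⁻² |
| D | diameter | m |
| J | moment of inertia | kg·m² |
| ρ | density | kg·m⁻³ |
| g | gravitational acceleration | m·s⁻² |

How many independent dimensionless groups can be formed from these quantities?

3

There are 6 variables and 3 base dimensions (M, L, T).
The dimension matrix has rank 3.
Independent dimensionless groups: 6 − 3 = 3.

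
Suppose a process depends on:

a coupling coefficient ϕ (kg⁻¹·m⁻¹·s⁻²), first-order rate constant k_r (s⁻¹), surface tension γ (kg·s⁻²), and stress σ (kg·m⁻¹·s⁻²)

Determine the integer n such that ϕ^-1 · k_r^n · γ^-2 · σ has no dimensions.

4

Balance the T exponent: (-1)·n from k_r, plus −(-2) − 2·(-2) + (-2) = 4 from the rest, must sum to zero.
−n + 4 = 0, so n = 4.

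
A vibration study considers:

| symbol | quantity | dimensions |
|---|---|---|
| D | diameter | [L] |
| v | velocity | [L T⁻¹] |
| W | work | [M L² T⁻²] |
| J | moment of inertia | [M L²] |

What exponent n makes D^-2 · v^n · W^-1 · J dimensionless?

Balance the L exponent: (1)·n from v, plus −2·(1) − (2) + (2) = -2 from the rest, must sum to zero.
n − 2 = 0, so n = 2.

2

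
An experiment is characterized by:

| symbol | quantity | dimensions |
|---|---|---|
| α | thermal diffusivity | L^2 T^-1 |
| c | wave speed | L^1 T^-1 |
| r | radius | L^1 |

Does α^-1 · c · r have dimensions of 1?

Sum the exponent of each base dimension across the product:
  M: −[α]_M + [c]_M + [r]_M = −(0) + (0) + (0) = 0
  L: −[α]_L + [c]_L + [r]_L = −(2) + (1) + (1) = 0
  T: −[α]_T + [c]_T + [r]_T = −(-1) + (-1) + (0) = 0
  Θ: −[α]_Θ + [c]_Θ + [r]_Θ = −(0) + (0) + (0) = 0
All base exponents vanish — dimensionless.

yes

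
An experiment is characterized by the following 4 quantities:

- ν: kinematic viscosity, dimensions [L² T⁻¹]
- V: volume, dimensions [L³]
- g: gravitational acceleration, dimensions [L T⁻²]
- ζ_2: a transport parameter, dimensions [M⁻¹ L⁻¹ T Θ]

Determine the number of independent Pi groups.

There are 4 variables and 4 base dimensions (M, L, T, Θ).
The dimension matrix has rank 3 (less than 4: the dimension vectors are linearly dependent).
Independent dimensionless groups: 4 − 3 = 1.

1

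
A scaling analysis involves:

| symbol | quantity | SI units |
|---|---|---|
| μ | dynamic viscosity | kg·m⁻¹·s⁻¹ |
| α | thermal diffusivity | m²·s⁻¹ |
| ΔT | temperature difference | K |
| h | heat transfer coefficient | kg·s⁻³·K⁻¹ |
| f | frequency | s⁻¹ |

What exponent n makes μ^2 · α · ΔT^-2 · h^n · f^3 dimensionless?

-2

Balance the M exponent: (1)·n from h, plus 2·(1) + (0) − 2·(0) + 3·(0) = 2 from the rest, must sum to zero.
n + 2 = 0, so n = -2.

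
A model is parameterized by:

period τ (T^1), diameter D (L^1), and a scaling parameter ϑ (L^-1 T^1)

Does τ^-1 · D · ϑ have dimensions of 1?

yes

Sum the exponent of each base dimension across the product:
  L: −[τ]_L + [D]_L + [ϑ]_L = −(0) + (1) + (-1) = 0
  T: −[τ]_T + [D]_T + [ϑ]_T = −(1) + (0) + (1) = 0
All base exponents vanish — dimensionless.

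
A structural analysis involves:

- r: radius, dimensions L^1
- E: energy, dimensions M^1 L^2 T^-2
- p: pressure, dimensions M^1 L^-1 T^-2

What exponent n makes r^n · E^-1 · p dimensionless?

Balance the L exponent: (1)·n from r, plus −(2) + (-1) = -3 from the rest, must sum to zero.
n − 3 = 0, so n = 3.

3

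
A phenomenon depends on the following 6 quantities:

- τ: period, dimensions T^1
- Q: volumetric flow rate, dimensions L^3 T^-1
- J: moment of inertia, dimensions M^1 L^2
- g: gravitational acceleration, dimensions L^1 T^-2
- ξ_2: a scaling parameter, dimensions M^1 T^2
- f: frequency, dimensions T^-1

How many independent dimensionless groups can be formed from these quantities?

There are 6 variables and 3 base dimensions (M, L, T).
The dimension matrix has rank 3.
Independent dimensionless groups: 6 − 3 = 3.

3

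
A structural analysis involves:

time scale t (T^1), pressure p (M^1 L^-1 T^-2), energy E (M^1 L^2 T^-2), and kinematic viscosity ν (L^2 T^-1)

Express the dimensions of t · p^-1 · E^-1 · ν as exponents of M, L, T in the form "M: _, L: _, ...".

Collect each base-dimension exponent across the product:
  M: (0) − (1) − (1) + (0) = -2
  L: (0) − (-1) − (2) + (2) = 1
  T: (1) − (-2) − (-2) + (-1) = 4
So the dimensions are [M⁻² L T⁴].

M: -2, L: 1, T: 4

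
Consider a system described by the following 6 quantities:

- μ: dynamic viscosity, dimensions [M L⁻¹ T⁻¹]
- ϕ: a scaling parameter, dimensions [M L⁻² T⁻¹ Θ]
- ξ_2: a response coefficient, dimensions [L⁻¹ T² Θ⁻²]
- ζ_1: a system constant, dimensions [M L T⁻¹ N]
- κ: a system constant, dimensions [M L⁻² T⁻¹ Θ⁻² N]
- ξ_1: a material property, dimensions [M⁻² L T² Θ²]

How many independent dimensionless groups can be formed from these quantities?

1

There are 6 variables and 5 base dimensions (M, L, T, Θ, N).
The dimension matrix has rank 5.
Independent dimensionless groups: 6 − 5 = 1.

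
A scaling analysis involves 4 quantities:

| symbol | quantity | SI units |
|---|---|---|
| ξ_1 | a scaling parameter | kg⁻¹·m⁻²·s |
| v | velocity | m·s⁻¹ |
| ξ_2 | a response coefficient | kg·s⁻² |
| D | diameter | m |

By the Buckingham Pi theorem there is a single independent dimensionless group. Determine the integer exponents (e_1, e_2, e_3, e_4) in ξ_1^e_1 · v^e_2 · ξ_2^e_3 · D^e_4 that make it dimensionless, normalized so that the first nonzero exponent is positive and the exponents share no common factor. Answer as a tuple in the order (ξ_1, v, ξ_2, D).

M: e_1·(-1) + e_2·(0) + e_3·(1) + e_4·(0) = 0
L: e_1·(-2) + e_2·(1) + e_3·(0) + e_4·(1) = 0
T: e_1·(1) + e_2·(-1) + e_3·(-2) + e_4·(0) = 0
Solving this homogeneous linear system for the smallest-integer solution (first nonzero entry positive) gives (1, -1, 1, 3).

(1, -1, 1, 3)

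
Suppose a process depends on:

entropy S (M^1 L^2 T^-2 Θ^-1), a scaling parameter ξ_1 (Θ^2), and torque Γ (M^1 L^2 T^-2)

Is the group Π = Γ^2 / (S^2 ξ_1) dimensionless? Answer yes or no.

yes

Sum the exponent of each base dimension across the product:
  M: −2·[S]_M − [ξ_1]_M + 2·[Γ]_M = −2·(1) − (0) + 2·(1) = 0
  L: −2·[S]_L − [ξ_1]_L + 2·[Γ]_L = −2·(2) − (0) + 2·(2) = 0
  T: −2·[S]_T − [ξ_1]_T + 2·[Γ]_T = −2·(-2) − (0) + 2·(-2) = 0
  Θ: −2·[S]_Θ − [ξ_1]_Θ + 2·[Γ]_Θ = −2·(-1) − (2) + 2·(0) = 0
All base exponents vanish — dimensionless.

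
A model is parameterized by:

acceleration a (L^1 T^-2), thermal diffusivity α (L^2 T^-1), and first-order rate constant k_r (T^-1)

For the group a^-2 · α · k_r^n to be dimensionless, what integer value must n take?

Balance the T exponent: (-1)·n from k_r, plus −2·(-2) + (-1) = 3 from the rest, must sum to zero.
−n + 3 = 0, so n = 3.

3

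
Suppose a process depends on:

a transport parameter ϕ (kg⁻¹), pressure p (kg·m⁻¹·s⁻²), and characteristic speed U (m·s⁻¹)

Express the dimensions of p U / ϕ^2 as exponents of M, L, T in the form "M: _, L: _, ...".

Collect each base-dimension exponent across the product:
  M: −2·(-1) + (1) + (0) = 3
  L: −2·(0) + (-1) + (1) = 0
  T: −2·(0) + (-2) + (-1) = -3
So the dimensions are [M³ T⁻³].

M: 3, L: 0, T: -3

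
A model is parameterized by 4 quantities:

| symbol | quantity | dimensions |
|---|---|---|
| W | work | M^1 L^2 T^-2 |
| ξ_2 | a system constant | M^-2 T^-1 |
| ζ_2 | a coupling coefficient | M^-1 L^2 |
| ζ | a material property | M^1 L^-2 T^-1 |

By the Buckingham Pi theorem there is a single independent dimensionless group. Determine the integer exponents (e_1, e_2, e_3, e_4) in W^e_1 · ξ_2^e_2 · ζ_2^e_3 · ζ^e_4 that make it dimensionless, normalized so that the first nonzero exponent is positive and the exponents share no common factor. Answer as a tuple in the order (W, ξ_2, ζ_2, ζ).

(1, 1, -4, -3)

M: e_1·(1) + e_2·(-2) + e_3·(-1) + e_4·(1) = 0
L: e_1·(2) + e_2·(0) + e_3·(2) + e_4·(-2) = 0
T: e_1·(-2) + e_2·(-1) + e_3·(0) + e_4·(-1) = 0
Solving this homogeneous linear system for the smallest-integer solution (first nonzero entry positive) gives (1, 1, -4, -3).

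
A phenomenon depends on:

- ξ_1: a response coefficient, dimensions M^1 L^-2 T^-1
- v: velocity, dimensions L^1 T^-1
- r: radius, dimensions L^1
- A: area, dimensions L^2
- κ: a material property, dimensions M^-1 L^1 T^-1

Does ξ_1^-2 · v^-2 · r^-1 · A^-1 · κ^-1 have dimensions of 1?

no

Sum the exponent of each base dimension across the product:
  M: −2·[ξ_1]_M − 2·[v]_M − [r]_M − [A]_M − [κ]_M = −2·(1) − 2·(0) − (0) − (0) − (-1) = -1
  L: −2·[ξ_1]_L − 2·[v]_L − [r]_L − [A]_L − [κ]_L = −2·(-2) − 2·(1) − (1) − (2) − (1) = -2
  T: −2·[ξ_1]_T − 2·[v]_T − [r]_T − [A]_T − [κ]_T = −2·(-1) − 2·(-1) − (0) − (0) − (-1) = 5
Net dimensions [M⁻¹ L⁻² T⁵] ≠ [1] — not dimensionless.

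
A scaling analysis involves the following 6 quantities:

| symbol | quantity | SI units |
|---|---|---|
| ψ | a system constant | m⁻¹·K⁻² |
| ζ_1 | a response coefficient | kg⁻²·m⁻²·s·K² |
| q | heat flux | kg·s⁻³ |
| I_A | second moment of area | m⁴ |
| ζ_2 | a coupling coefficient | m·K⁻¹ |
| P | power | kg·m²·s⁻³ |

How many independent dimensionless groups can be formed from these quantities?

There are 6 variables and 4 base dimensions (M, L, T, Θ).
The dimension matrix has rank 4.
Independent dimensionless groups: 6 − 4 = 2.

2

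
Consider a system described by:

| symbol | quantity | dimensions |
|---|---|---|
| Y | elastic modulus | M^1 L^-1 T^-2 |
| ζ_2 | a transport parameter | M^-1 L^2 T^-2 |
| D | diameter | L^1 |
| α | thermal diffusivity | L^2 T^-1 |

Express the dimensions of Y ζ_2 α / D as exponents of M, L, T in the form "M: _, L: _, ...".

Collect each base-dimension exponent across the product:
  M: (1) + (-1) − (0) + (0) = 0
  L: (-1) + (2) − (1) + (2) = 2
  T: (-2) + (-2) − (0) + (-1) = -5
So the dimensions are [L² T⁻⁵].

M: 0, L: 2, T: -5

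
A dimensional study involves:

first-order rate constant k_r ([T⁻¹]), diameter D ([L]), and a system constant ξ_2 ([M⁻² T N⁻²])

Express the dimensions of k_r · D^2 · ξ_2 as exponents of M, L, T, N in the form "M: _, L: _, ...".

Collect each base-dimension exponent across the product:
  M: (0) + 2·(0) + (-2) = -2
  L: (0) + 2·(1) + (0) = 2
  T: (-1) + 2·(0) + (1) = 0
  N: (0) + 2·(0) + (-2) = -2
So the dimensions are [M⁻² L² N⁻²].

M: -2, L: 2, T: 0, N: -2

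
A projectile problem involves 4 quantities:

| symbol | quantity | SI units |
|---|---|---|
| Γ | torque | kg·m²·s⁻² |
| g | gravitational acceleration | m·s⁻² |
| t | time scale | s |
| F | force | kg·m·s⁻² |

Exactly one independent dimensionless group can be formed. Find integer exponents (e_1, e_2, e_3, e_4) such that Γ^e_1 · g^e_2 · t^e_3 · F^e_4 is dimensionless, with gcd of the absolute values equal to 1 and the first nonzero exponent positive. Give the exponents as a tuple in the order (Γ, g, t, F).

M: e_1·(1) + e_2·(0) + e_3·(0) + e_4·(1) = 0
L: e_1·(2) + e_2·(1) + e_3·(0) + e_4·(1) = 0
T: e_1·(-2) + e_2·(-2) + e_3·(1) + e_4·(-2) = 0
Solving this homogeneous linear system for the smallest-integer solution (first nonzero entry positive) gives (1, -1, -2, -1).

(1, -1, -2, -1)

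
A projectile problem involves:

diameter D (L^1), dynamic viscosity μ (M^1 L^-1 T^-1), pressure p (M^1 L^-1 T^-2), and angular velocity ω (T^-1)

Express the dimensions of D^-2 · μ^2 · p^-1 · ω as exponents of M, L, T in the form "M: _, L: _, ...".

Collect each base-dimension exponent across the product:
  M: −2·(0) + 2·(1) − (1) + (0) = 1
  L: −2·(1) + 2·(-1) − (-1) + (0) = -3
  T: −2·(0) + 2·(-1) − (-2) + (-1) = -1
So the dimensions are [M L⁻³ T⁻¹].

M: 1, L: -3, T: -1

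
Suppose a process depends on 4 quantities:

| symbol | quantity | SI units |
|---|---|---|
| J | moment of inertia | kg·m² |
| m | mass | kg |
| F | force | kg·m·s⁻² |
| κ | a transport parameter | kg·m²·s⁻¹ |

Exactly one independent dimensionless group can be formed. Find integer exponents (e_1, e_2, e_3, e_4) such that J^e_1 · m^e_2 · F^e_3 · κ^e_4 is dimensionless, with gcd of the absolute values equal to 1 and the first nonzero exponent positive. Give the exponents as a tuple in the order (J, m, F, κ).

M: e_1·(1) + e_2·(1) + e_3·(1) + e_4·(1) = 0
L: e_1·(2) + e_2·(0) + e_3·(1) + e_4·(2) = 0
T: e_1·(0) + e_2·(0) + e_3·(-2) + e_4·(-1) = 0
Solving this homogeneous linear system for the smallest-integer solution (first nonzero entry positive) gives (3, -1, 2, -4).

(3, -1, 2, -4)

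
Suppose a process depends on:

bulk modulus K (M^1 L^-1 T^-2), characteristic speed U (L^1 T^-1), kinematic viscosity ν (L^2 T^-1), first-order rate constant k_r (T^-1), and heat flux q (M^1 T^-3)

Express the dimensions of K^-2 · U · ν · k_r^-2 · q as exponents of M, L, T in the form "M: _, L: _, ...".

M: -1, L: 5, T: 1

Collect each base-dimension exponent across the product:
  M: −2·(1) + (0) + (0) − 2·(0) + (1) = -1
  L: −2·(-1) + (1) + (2) − 2·(0) + (0) = 5
  T: −2·(-2) + (-1) + (-1) − 2·(-1) + (-3) = 1
So the dimensions are [M⁻¹ L⁵ T].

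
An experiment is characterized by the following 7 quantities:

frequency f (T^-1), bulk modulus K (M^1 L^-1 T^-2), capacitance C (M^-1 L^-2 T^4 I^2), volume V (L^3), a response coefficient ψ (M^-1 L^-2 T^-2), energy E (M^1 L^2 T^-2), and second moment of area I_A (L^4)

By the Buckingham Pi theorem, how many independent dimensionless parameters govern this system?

3

There are 7 variables and 4 base dimensions (M, L, T, I).
The dimension matrix has rank 4.
Independent dimensionless groups: 7 − 4 = 3.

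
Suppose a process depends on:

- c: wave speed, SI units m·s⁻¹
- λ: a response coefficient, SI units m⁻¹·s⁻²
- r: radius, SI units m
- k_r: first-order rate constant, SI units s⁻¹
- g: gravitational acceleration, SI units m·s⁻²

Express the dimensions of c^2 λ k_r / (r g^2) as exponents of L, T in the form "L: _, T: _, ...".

Collect each base-dimension exponent across the product:
  L: 2·(1) + (-1) − (1) + (0) − 2·(1) = -2
  T: 2·(-1) + (-2) − (0) + (-1) − 2·(-2) = -1
So the dimensions are [L⁻² T⁻¹].

L: -2, T: -1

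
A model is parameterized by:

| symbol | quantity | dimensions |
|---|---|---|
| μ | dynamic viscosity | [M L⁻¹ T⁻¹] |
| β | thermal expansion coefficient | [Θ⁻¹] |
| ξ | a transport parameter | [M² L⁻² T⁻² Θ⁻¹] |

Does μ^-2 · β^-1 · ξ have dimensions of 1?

yes

Sum the exponent of each base dimension across the product:
  M: −2·[μ]_M − [β]_M + [ξ]_M = −2·(1) − (0) + (2) = 0
  L: −2·[μ]_L − [β]_L + [ξ]_L = −2·(-1) − (0) + (-2) = 0
  T: −2·[μ]_T − [β]_T + [ξ]_T = −2·(-1) − (0) + (-2) = 0
  Θ: −2·[μ]_Θ − [β]_Θ + [ξ]_Θ = −2·(0) − (-1) + (-1) = 0
All base exponents vanish — dimensionless.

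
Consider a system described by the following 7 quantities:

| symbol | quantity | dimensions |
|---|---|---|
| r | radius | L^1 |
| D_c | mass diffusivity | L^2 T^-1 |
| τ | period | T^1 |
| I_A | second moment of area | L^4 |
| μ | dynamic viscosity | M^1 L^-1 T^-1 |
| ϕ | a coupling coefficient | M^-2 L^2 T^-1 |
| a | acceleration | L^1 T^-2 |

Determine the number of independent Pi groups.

There are 7 variables and 3 base dimensions (M, L, T).
The dimension matrix has rank 3.
Independent dimensionless groups: 7 − 3 = 4.

4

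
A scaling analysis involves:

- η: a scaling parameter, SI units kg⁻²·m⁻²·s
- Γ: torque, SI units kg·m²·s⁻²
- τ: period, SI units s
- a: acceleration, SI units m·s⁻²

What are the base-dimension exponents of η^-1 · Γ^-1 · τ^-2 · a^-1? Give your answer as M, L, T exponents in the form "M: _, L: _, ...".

Collect each base-dimension exponent across the product:
  M: −(-2) − (1) − 2·(0) − (0) = 1
  L: −(-2) − (2) − 2·(0) − (1) = -1
  T: −(1) − (-2) − 2·(1) − (-2) = 1
So the dimensions are [M L⁻¹ T].

M: 1, L: -1, T: 1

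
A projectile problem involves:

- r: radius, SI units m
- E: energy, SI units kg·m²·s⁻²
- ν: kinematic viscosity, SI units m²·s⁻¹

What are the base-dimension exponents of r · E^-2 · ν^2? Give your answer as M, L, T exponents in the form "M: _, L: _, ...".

Collect each base-dimension exponent across the product:
  M: (0) − 2·(1) + 2·(0) = -2
  L: (1) − 2·(2) + 2·(2) = 1
  T: (0) − 2·(-2) + 2·(-1) = 2
So the dimensions are [M⁻² L T²].

M: -2, L: 1, T: 2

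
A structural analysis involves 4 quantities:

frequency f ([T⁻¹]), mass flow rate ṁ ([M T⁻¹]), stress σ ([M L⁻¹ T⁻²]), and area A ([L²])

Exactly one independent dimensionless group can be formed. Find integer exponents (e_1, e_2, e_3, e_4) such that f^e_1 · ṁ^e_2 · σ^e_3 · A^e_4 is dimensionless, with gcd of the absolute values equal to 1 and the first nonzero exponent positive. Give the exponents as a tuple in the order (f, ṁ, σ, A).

(2, 2, -2, -1)

M: e_1·(0) + e_2·(1) + e_3·(1) + e_4·(0) = 0
L: e_1·(0) + e_2·(0) + e_3·(-1) + e_4·(2) = 0
T: e_1·(-1) + e_2·(-1) + e_3·(-2) + e_4·(0) = 0
Solving this homogeneous linear system for the smallest-integer solution (first nonzero entry positive) gives (2, 2, -2, -1).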